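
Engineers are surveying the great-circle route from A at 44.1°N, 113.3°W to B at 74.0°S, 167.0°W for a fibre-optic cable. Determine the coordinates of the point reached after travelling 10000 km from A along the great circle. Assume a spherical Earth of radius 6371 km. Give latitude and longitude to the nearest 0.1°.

≈ 43.7°S, 134.9°W

The haversine formula gives a central angle δ ≈ 2.155 rad (123.5°) between the endpoints. The total great-circle distance is δ·R ≈ 2.155 × 6371 ≈ 13731 km, so the target fraction is f = 10000/13731 ≈ 0.728.
Interpolate at f ≈ 0.728 with slerp weights a = sin((1−f)δ)/sin δ ≈ 0.663, b = sin(fδ)/sin δ ≈ 1.199.
p = a·p₁ + b·p₂ ≈ (-0.510, -0.511, -0.691); φ = arcsin(p_z) ≈ -43.74°, λ = atan2(p_y, p_x) ≈ -134.93°.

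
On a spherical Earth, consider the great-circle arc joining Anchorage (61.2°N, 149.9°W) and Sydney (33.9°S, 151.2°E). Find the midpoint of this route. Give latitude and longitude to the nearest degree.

Convert each endpoint to a unit vector on the sphere (x = cos φ cos λ, y = cos φ sin λ, z = sin φ).
The central angle between the endpoints is δ = arccos(p₁·p₂) ≈ 1.857 rad (106.4°).
Interpolate at f = 1/2 with slerp weights a = sin((1−f)δ)/sin δ ≈ 0.835, b = sin(fδ)/sin δ ≈ 0.835.
p = a·p₁ + b·p₂ ≈ (-0.955, 0.132, 0.266); φ = arcsin(p_z) ≈ 15.42°, λ = atan2(p_y, p_x) ≈ 172.12°.

≈ 15°N, 172°E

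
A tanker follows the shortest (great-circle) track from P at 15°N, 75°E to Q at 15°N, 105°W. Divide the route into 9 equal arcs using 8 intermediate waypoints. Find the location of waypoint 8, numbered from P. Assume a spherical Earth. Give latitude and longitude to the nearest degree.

≈ 32°N, 105°W

Write both endpoints as unit vectors p₁, p₂ with components (cos φ cos λ, cos φ sin λ, sin φ).
The central angle between the endpoints is δ = arccos(p₁·p₂) ≈ 2.618 rad (150.0°).
Interpolate at f = 8/9 with slerp weights a = sin((1−f)δ)/sin δ ≈ 0.574, b = sin(fδ)/sin δ ≈ 1.455.
p = a·p₁ + b·p₂ ≈ (-0.220, -0.822, 0.525); φ = arcsin(p_z) ≈ 31.67°, λ = atan2(p_y, p_x) ≈ -105.00°.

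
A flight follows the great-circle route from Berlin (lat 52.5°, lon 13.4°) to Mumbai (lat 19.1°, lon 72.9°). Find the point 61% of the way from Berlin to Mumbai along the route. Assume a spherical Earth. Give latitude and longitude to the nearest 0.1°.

≈ lat 35.4°, lon 56.1°

Write both endpoints as unit vectors p₁, p₂ with components (cos φ cos λ, cos φ sin λ, sin φ).
The central angle between the endpoints is δ = arccos(p₁·p₂) ≈ 0.987 rad (56.5°).
Interpolate at f = 0.61 with slerp weights a = sin((1−f)δ)/sin δ ≈ 0.450, b = sin(fδ)/sin δ ≈ 0.679.
p = a·p₁ + b·p₂ ≈ (0.455, 0.676, 0.579); φ = arcsin(p_z) ≈ 35.39°, λ = atan2(p_y, p_x) ≈ 56.07°.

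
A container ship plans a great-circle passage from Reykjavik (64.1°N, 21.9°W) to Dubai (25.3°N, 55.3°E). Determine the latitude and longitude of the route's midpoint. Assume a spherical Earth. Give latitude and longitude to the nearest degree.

From cos δ = sin φ₁ sin φ₂ + cos φ₁ cos φ₂ cos Δλ, the central angle is δ ≈ 1.079 rad (61.8°).
Interpolate at f = 1/2 with slerp weights a = sin((1−f)δ)/sin δ ≈ 0.583, b = sin(fδ)/sin δ ≈ 0.583.
p = a·p₁ + b·p₂ ≈ (0.536, 0.338, 0.773); φ = arcsin(p_z) ≈ 50.66°, λ = atan2(p_y, p_x) ≈ 32.25°.

≈ (51°N, 32°E)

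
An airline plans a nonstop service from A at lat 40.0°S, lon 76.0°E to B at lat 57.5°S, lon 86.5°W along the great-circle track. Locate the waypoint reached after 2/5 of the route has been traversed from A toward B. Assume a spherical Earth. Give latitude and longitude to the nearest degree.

From cos δ = sin φ₁ sin φ₂ + cos φ₁ cos φ₂ cos Δλ, the central angle is δ ≈ 1.421 rad (81.4°).
Interpolate at f = 2/5 with slerp weights a = sin((1−f)δ)/sin δ ≈ 0.761, b = sin(fδ)/sin δ ≈ 0.544.
p = a·p₁ + b·p₂ ≈ (0.159, 0.274, -0.948); φ = arcsin(p_z) ≈ -71.53°, λ = atan2(p_y, p_x) ≈ 59.88°.

≈ lat 72°S, lon 60°E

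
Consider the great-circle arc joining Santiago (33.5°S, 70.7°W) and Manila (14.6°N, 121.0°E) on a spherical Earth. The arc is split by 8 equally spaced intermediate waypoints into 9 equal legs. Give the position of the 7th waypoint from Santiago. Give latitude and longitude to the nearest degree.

≈ (17°S, 137°E)

From cos δ = sin φ₁ sin φ₂ + cos φ₁ cos φ₂ cos Δλ, the central angle is δ ≈ 2.763 rad (158.3°).
Interpolate at f = 7/9 with slerp weights a = sin((1−f)δ)/sin δ ≈ 1.560, b = sin(fδ)/sin δ ≈ 2.267.
p = a·p₁ + b·p₂ ≈ (-0.700, 0.653, -0.290); φ = arcsin(p_z) ≈ -16.84°, λ = atan2(p_y, p_x) ≈ 137.00°.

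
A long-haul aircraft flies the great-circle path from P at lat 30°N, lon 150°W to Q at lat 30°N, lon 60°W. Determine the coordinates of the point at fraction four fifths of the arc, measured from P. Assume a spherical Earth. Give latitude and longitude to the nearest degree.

Convert each endpoint to a unit vector on the sphere (x = cos φ cos λ, y = cos φ sin λ, z = sin φ).
The central angle between the endpoints is δ = arccos(p₁·p₂) ≈ 1.318 rad (75.5°).
Interpolate at f = 4/5 with slerp weights a = sin((1−f)δ)/sin δ ≈ 0.269, b = sin(fδ)/sin δ ≈ 0.898.
p = a·p₁ + b·p₂ ≈ (0.187, -0.790, 0.584); φ = arcsin(p_z) ≈ 35.71°, λ = atan2(p_y, p_x) ≈ -76.68°.

≈ lat 36°N, lon 77°W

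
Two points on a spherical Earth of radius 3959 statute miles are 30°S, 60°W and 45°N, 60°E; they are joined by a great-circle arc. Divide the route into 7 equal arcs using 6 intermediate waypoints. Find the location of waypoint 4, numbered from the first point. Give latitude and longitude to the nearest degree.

≈ 21°N, 3°W

From cos δ = sin φ₁ sin φ₂ + cos φ₁ cos φ₂ cos Δλ, the central angle is δ ≈ 2.291 rad (131.3°).
Interpolate at f = 4/7 with slerp weights a = sin((1−f)δ)/sin δ ≈ 1.107, b = sin(fδ)/sin δ ≈ 1.285.
p = a·p₁ + b·p₂ ≈ (0.934, -0.043, 0.356); φ = arcsin(p_z) ≈ 20.83°, λ = atan2(p_y, p_x) ≈ -2.62°.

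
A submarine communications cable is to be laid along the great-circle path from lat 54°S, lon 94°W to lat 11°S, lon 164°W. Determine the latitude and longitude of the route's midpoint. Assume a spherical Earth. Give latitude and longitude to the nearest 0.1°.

Convert each endpoint to a unit vector on the sphere (x = cos φ cos λ, y = cos φ sin λ, z = sin φ).
The central angle between the endpoints is δ = arccos(p₁·p₂) ≈ 1.211 rad (69.4°).
Interpolate at f = 1/2 with slerp weights a = sin((1−f)δ)/sin δ ≈ 0.608, b = sin(fδ)/sin δ ≈ 0.608.
p = a·p₁ + b·p₂ ≈ (-0.599, -0.521, -0.608); φ = arcsin(p_z) ≈ -37.45°, λ = atan2(p_y, p_x) ≈ -138.97°.

≈ lat 37.5°S, lon 139.0°W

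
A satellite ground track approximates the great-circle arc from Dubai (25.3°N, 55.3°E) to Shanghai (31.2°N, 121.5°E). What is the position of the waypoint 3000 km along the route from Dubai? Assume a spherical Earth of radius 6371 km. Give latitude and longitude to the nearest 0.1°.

Write both endpoints as unit vectors p₁, p₂ with components (cos φ cos λ, cos φ sin λ, sin φ).
The central angle between the endpoints is δ = arccos(p₁·p₂) ≈ 1.008 rad (57.8°). The total great-circle distance is δ·R ≈ 1.008 × 6371 ≈ 6423 km, so the target fraction is f = 3000/6423 ≈ 0.467.
Interpolate at f ≈ 0.467 with slerp weights a = sin((1−f)δ)/sin δ ≈ 0.605, b = sin(fδ)/sin δ ≈ 0.536.
p = a·p₁ + b·p₂ ≈ (0.072, 0.841, 0.536); φ = arcsin(p_z) ≈ 32.44°, λ = atan2(p_y, p_x) ≈ 85.13°.

≈ 32.4°N, 85.1°E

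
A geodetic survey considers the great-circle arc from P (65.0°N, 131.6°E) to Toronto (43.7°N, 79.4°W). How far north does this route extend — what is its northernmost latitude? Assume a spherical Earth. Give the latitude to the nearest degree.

≈ 80°N

The great circle lies in the plane with unit normal n̂ = (p₁ × p₂)/|p₁ × p₂|.
Here n̂_z ≈ +0.169; the vertex latitude is φ_max = arccos|n̂_z| ≈ 80.3°.
Check via Clairaut: cos φ_max = |cos φ₁| · sin C = cos(65.0°)·sin(23.6°) ≈ 0.169, again giving ≈ 80.3°.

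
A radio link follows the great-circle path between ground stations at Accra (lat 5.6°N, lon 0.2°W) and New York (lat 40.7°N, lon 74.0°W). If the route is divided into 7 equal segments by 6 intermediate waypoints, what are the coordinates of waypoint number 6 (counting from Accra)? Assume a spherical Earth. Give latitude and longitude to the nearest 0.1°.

≈ lat 38.7°N, lon 60.5°W

Convert each endpoint to a unit vector on the sphere (x = cos φ cos λ, y = cos φ sin λ, z = sin φ).
The central angle between the endpoints is δ = arccos(p₁·p₂) ≈ 1.293 rad (74.1°).
Interpolate at f = 6/7 with slerp weights a = sin((1−f)δ)/sin δ ≈ 0.191, b = sin(fδ)/sin δ ≈ 0.931.
p = a·p₁ + b·p₂ ≈ (0.385, -0.679, 0.625); φ = arcsin(p_z) ≈ 38.72°, λ = atan2(p_y, p_x) ≈ -60.47°.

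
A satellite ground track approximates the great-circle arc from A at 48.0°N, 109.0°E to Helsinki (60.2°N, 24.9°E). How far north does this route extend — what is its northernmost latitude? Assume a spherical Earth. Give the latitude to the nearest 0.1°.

≈ 63.2°N

The great circle lies in the plane with unit normal n̂ = (p₁ × p₂)/|p₁ × p₂|.
Here n̂_z ≈ -0.451; the vertex latitude is φ_max = arccos|n̂_z| ≈ 63.2°.
Check via Clairaut: cos φ_max = |cos φ₁| · sin C = cos(48.0°)·sin(42.3°) ≈ 0.451, again giving ≈ 63.2°.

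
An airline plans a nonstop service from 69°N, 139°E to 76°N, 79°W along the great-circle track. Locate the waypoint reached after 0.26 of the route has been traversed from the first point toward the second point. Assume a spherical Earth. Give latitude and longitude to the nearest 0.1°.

The haversine formula gives a central angle δ ≈ 0.578 rad (33.1°) between the endpoints.
Interpolate at f = 0.26 with slerp weights a = sin((1−f)δ)/sin δ ≈ 0.759, b = sin(fδ)/sin δ ≈ 0.274.
p = a·p₁ + b·p₂ ≈ (-0.193, 0.113, 0.975); φ = arcsin(p_z) ≈ 77.08°, λ = atan2(p_y, p_x) ≈ 149.52°.

≈ 77.1°N, 149.5°E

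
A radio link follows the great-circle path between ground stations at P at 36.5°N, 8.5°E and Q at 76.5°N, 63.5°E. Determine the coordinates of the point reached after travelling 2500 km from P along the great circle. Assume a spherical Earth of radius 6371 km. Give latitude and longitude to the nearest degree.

≈ 58°N, 19°E

Write both endpoints as unit vectors p₁, p₂ with components (cos φ cos λ, cos φ sin λ, sin φ).
The central angle between the endpoints is δ = arccos(p₁·p₂) ≈ 0.815 rad (46.7°). The total great-circle distance is δ·R ≈ 0.815 × 6371 ≈ 5191 km, so the target fraction is f = 2500/5191 ≈ 0.482.
Interpolate at f ≈ 0.482 with slerp weights a = sin((1−f)δ)/sin δ ≈ 0.563, b = sin(fδ)/sin δ ≈ 0.526.
p = a·p₁ + b·p₂ ≈ (0.503, 0.177, 0.846); φ = arcsin(p_z) ≈ 57.80°, λ = atan2(p_y, p_x) ≈ 19.37°.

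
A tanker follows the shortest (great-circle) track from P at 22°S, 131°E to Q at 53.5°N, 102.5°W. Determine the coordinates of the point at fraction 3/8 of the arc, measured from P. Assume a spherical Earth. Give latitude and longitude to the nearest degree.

Convert each endpoint to a unit vector on the sphere (x = cos φ cos λ, y = cos φ sin λ, z = sin φ).
The central angle between the endpoints is δ = arccos(p₁·p₂) ≈ 2.251 rad (129.0°).
Interpolate at f = 3/8 with slerp weights a = sin((1−f)δ)/sin δ ≈ 1.269, b = sin(fδ)/sin δ ≈ 0.962.
p = a·p₁ + b·p₂ ≈ (-0.896, 0.330, 0.298); φ = arcsin(p_z) ≈ 17.31°, λ = atan2(p_y, p_x) ≈ 159.79°.

≈ 17°N, 160°E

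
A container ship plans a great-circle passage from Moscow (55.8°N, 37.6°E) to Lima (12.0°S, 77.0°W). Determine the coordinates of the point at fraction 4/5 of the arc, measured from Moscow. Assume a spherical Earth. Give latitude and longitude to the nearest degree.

≈ (7°N, 64°W)

From cos δ = sin φ₁ sin φ₂ + cos φ₁ cos φ₂ cos Δλ, the central angle is δ ≈ 1.983 rad (113.6°).
Interpolate at f = 4/5 with slerp weights a = sin((1−f)δ)/sin δ ≈ 0.422, b = sin(fδ)/sin δ ≈ 1.091.
p = a·p₁ + b·p₂ ≈ (0.428, -0.896, 0.122); φ = arcsin(p_z) ≈ 7.00°, λ = atan2(p_y, p_x) ≈ -64.46°.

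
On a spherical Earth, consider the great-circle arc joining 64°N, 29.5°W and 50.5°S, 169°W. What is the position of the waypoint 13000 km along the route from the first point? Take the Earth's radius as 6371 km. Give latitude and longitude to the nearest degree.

≈ 19°S, 143°W

From cos δ = sin φ₁ sin φ₂ + cos φ₁ cos φ₂ cos Δλ, the central angle is δ ≈ 2.703 rad (154.9°). The total great-circle distance is δ·R ≈ 2.703 × 6371 ≈ 17224 km, so the target fraction is f = 13000/17224 ≈ 0.755.
Interpolate at f ≈ 0.755 with slerp weights a = sin((1−f)δ)/sin δ ≈ 1.451, b = sin(fδ)/sin δ ≈ 2.102.
p = a·p₁ + b·p₂ ≈ (-0.759, -0.568, -0.318); φ = arcsin(p_z) ≈ -18.54°, λ = atan2(p_y, p_x) ≈ -143.17°.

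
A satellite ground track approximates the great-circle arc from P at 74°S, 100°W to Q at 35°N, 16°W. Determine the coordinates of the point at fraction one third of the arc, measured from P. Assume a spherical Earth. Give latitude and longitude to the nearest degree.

From cos δ = sin φ₁ sin φ₂ + cos φ₁ cos φ₂ cos Δλ, the central angle is δ ≈ 2.127 rad (121.9°).
Interpolate at f = 1/3 with slerp weights a = sin((1−f)δ)/sin δ ≈ 1.164, b = sin(fδ)/sin δ ≈ 0.766.
p = a·p₁ + b·p₂ ≈ (0.548, -0.489, -0.679); φ = arcsin(p_z) ≈ -42.76°, λ = atan2(p_y, p_x) ≈ -41.75°.

≈ 43°S, 42°W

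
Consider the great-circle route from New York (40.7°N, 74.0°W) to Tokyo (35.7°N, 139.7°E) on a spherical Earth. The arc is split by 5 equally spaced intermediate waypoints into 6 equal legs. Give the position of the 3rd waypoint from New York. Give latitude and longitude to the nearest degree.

Convert each endpoint to a unit vector on the sphere (x = cos φ cos λ, y = cos φ sin λ, z = sin φ).
The central angle between the endpoints is δ = arccos(p₁·p₂) ≈ 1.703 rad (97.6°).
Interpolate at f = 3/6 with slerp weights a = sin((1−f)δ)/sin δ ≈ 0.759, b = sin(fδ)/sin δ ≈ 0.759.
p = a·p₁ + b·p₂ ≈ (-0.311, -0.154, 0.938); φ = arcsin(p_z) ≈ 69.66°, λ = atan2(p_y, p_x) ≈ -153.62°.

≈ 70°N, 154°W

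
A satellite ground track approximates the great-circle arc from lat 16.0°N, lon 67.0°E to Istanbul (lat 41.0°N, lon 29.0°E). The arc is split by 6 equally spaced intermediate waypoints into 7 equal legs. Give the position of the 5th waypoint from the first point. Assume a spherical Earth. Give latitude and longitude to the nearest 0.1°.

Convert each endpoint to a unit vector on the sphere (x = cos φ cos λ, y = cos φ sin λ, z = sin φ).
The central angle between the endpoints is δ = arccos(p₁·p₂) ≈ 0.719 rad (41.2°).
Interpolate at f = 5/7 with slerp weights a = sin((1−f)δ)/sin δ ≈ 0.310, b = sin(fδ)/sin δ ≈ 0.746.
p = a·p₁ + b·p₂ ≈ (0.609, 0.547, 0.575); φ = arcsin(p_z) ≈ 35.08°, λ = atan2(p_y, p_x) ≈ 41.94°.

≈ lat 35.1°N, lon 41.9°E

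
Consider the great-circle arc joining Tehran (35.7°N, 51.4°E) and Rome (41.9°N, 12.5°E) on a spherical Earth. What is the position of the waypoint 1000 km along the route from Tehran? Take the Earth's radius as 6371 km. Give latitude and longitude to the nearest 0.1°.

≈ 38.8°N, 40.8°E

From cos δ = sin φ₁ sin φ₂ + cos φ₁ cos φ₂ cos Δλ, the central angle is δ ≈ 0.535 rad (30.7°). The total great-circle distance is δ·R ≈ 0.535 × 6371 ≈ 3410 km, so the target fraction is f = 1000/3410 ≈ 0.293.
Interpolate at f ≈ 0.293 with slerp weights a = sin((1−f)δ)/sin δ ≈ 0.724, b = sin(fδ)/sin δ ≈ 0.306.
p = a·p₁ + b·p₂ ≈ (0.590, 0.509, 0.627); φ = arcsin(p_z) ≈ 38.84°, λ = atan2(p_y, p_x) ≈ 40.80°.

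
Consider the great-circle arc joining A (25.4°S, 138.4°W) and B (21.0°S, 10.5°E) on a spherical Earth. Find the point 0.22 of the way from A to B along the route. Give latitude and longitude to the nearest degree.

≈ (46°S, 116°W)

Write both endpoints as unit vectors p₁, p₂ with components (cos φ cos λ, cos φ sin λ, sin φ).
The central angle between the endpoints is δ = arccos(p₁·p₂) ≈ 2.175 rad (124.6°).
Interpolate at f = 0.22 with slerp weights a = sin((1−f)δ)/sin δ ≈ 1.206, b = sin(fδ)/sin δ ≈ 0.560.
p = a·p₁ + b·p₂ ≈ (-0.301, -0.628, -0.718); φ = arcsin(p_z) ≈ -45.87°, λ = atan2(p_y, p_x) ≈ -115.59°.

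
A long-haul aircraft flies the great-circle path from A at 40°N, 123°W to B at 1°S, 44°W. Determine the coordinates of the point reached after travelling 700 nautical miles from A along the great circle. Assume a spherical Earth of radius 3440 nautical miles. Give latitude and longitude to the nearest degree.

Write both endpoints as unit vectors p₁, p₂ with components (cos φ cos λ, cos φ sin λ, sin φ).
The central angle between the endpoints is δ = arccos(p₁·p₂) ≈ 1.435 rad (82.2°). The total great-circle distance is δ·R ≈ 1.435 × 3440 ≈ 4938 nmi, so the target fraction is f = 700/4938 ≈ 0.142.
Interpolate at f ≈ 0.142 with slerp weights a = sin((1−f)δ)/sin δ ≈ 0.952, b = sin(fδ)/sin δ ≈ 0.204.
p = a·p₁ + b·p₂ ≈ (-0.250, -0.753, 0.608); φ = arcsin(p_z) ≈ 37.47°, λ = atan2(p_y, p_x) ≈ -108.39°.

≈ 37°N, 108°W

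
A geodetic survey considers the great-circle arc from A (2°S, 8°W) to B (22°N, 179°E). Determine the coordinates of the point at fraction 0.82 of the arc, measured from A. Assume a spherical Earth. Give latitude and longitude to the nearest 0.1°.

Write both endpoints as unit vectors p₁, p₂ with components (cos φ cos λ, cos φ sin λ, sin φ).
The central angle between the endpoints is δ = arccos(p₁·p₂) ≈ 2.773 rad (158.9°).
Interpolate at f = 0.82 with slerp weights a = sin((1−f)δ)/sin δ ≈ 1.328, b = sin(fδ)/sin δ ≈ 2.117.
p = a·p₁ + b·p₂ ≈ (-0.648, -0.150, 0.747); φ = arcsin(p_z) ≈ 48.30°, λ = atan2(p_y, p_x) ≈ -166.93°.

≈ (48.3°N, 166.9°W)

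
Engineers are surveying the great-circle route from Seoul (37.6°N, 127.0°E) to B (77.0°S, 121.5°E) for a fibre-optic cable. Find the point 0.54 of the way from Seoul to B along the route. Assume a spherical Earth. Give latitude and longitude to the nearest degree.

From cos δ = sin φ₁ sin φ₂ + cos φ₁ cos φ₂ cos Δλ, the central angle is δ ≈ 2.001 rad (114.7°).
Interpolate at f = 0.54 with slerp weights a = sin((1−f)δ)/sin δ ≈ 0.876, b = sin(fδ)/sin δ ≈ 0.971.
p = a·p₁ + b·p₂ ≈ (-0.532, 0.740, -0.412); φ = arcsin(p_z) ≈ -24.30°, λ = atan2(p_y, p_x) ≈ 125.68°.

≈ (24°S, 126°E)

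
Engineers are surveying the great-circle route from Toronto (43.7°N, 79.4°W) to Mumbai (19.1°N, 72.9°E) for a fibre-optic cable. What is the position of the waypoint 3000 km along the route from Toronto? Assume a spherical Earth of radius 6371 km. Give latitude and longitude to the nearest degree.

≈ 65°N, 49°W

Write both endpoints as unit vectors p₁, p₂ with components (cos φ cos λ, cos φ sin λ, sin φ).
The central angle between the endpoints is δ = arccos(p₁·p₂) ≈ 1.959 rad (112.3°). The total great-circle distance is δ·R ≈ 1.959 × 6371 ≈ 12483 km, so the target fraction is f = 3000/12483 ≈ 0.240.
Interpolate at f ≈ 0.240 with slerp weights a = sin((1−f)δ)/sin δ ≈ 1.077, b = sin(fδ)/sin δ ≈ 0.490.
p = a·p₁ + b·p₂ ≈ (0.279, -0.323, 0.904); φ = arcsin(p_z) ≈ 64.74°, λ = atan2(p_y, p_x) ≈ -49.09°.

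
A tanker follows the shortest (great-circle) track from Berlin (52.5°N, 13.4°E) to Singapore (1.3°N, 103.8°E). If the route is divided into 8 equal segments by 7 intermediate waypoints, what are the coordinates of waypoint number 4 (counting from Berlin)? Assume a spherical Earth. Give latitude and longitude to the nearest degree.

From cos δ = sin φ₁ sin φ₂ + cos φ₁ cos φ₂ cos Δλ, the central angle is δ ≈ 1.557 rad (89.2°).
Interpolate at f = 4/8 with slerp weights a = sin((1−f)δ)/sin δ ≈ 0.702, b = sin(fδ)/sin δ ≈ 0.702.
p = a·p₁ + b·p₂ ≈ (0.248, 0.781, 0.573); φ = arcsin(p_z) ≈ 34.97°, λ = atan2(p_y, p_x) ≈ 72.35°.

≈ 35°N, 72°E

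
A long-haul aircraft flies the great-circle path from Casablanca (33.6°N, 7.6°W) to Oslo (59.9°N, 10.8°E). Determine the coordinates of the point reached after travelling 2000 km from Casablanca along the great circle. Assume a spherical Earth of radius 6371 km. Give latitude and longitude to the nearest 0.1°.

Write both endpoints as unit vectors p₁, p₂ with components (cos φ cos λ, cos φ sin λ, sin φ).
The central angle between the endpoints is δ = arccos(p₁·p₂) ≈ 0.505 rad (28.9°). The total great-circle distance is δ·R ≈ 0.505 × 6371 ≈ 3218 km, so the target fraction is f = 2000/3218 ≈ 0.622.
Interpolate at f ≈ 0.622 with slerp weights a = sin((1−f)δ)/sin δ ≈ 0.393, b = sin(fδ)/sin δ ≈ 0.638.
p = a·p₁ + b·p₂ ≈ (0.639, 0.017, 0.769); φ = arcsin(p_z) ≈ 50.30°, λ = atan2(p_y, p_x) ≈ 1.50°.

≈ 50.3°N, 1.5°E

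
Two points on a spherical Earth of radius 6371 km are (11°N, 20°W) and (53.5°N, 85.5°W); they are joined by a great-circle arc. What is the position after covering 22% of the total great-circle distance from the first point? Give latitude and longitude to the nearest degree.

The haversine formula gives a central angle δ ≈ 1.164 rad (66.7°) between the endpoints.
Interpolate at f = 0.22 with slerp weights a = sin((1−f)δ)/sin δ ≈ 0.858, b = sin(fδ)/sin δ ≈ 0.276.
p = a·p₁ + b·p₂ ≈ (0.805, -0.452, 0.385); φ = arcsin(p_z) ≈ 22.67°, λ = atan2(p_y, p_x) ≈ -29.31°.

≈ (23°N, 29°W)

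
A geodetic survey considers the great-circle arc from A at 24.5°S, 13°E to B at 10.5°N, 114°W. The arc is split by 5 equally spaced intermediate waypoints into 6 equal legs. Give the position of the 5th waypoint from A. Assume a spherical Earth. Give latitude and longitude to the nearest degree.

From cos δ = sin φ₁ sin φ₂ + cos φ₁ cos φ₂ cos Δλ, the central angle is δ ≈ 2.232 rad (127.9°).
Interpolate at f = 5/6 with slerp weights a = sin((1−f)δ)/sin δ ≈ 0.461, b = sin(fδ)/sin δ ≈ 1.214.
p = a·p₁ + b·p₂ ≈ (-0.077, -0.997, 0.030); φ = arcsin(p_z) ≈ 1.74°, λ = atan2(p_y, p_x) ≈ -94.44°.

≈ 2°N, 94°W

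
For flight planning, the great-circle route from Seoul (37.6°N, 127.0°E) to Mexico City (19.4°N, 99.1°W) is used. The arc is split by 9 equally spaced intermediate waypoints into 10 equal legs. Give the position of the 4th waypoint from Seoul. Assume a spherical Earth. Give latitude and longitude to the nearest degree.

≈ (55°N, 173°W)

From cos δ = sin φ₁ sin φ₂ + cos φ₁ cos φ₂ cos Δλ, the central angle is δ ≈ 1.892 rad (108.4°).
Interpolate at f = 4/10 with slerp weights a = sin((1−f)δ)/sin δ ≈ 0.955, b = sin(fδ)/sin δ ≈ 0.723.
p = a·p₁ + b·p₂ ≈ (-0.563, -0.069, 0.823); φ = arcsin(p_z) ≈ 55.41°, λ = atan2(p_y, p_x) ≈ -172.99°.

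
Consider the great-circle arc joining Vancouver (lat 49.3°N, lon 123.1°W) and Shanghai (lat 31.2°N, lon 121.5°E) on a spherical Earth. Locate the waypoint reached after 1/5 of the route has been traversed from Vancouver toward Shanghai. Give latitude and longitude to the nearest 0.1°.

≈ lat 57.3°N, lon 147.0°W

Convert each endpoint to a unit vector on the sphere (x = cos φ cos λ, y = cos φ sin λ, z = sin φ).
The central angle between the endpoints is δ = arccos(p₁·p₂) ≈ 1.417 rad (81.2°).
Interpolate at f = 1/5 with slerp weights a = sin((1−f)δ)/sin δ ≈ 0.917, b = sin(fδ)/sin δ ≈ 0.283.
p = a·p₁ + b·p₂ ≈ (-0.453, -0.294, 0.842); φ = arcsin(p_z) ≈ 57.30°, λ = atan2(p_y, p_x) ≈ -146.97°.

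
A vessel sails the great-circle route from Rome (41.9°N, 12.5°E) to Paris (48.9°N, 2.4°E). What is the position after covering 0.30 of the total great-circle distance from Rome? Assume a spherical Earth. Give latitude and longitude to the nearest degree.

Write both endpoints as unit vectors p₁, p₂ with components (cos φ cos λ, cos φ sin λ, sin φ).
The central angle between the endpoints is δ = arccos(p₁·p₂) ≈ 0.174 rad (9.9°).
Interpolate at f = 0.30 with slerp weights a = sin((1−f)δ)/sin δ ≈ 0.702, b = sin(fδ)/sin δ ≈ 0.301.
p = a·p₁ + b·p₂ ≈ (0.708, 0.121, 0.696); φ = arcsin(p_z) ≈ 44.09°, λ = atan2(p_y, p_x) ≈ 9.73°.

≈ 44°N, 10°E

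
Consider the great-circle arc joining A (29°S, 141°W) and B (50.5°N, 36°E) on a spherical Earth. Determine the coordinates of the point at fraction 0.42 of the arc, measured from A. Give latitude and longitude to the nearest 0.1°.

Convert each endpoint to a unit vector on the sphere (x = cos φ cos λ, y = cos φ sin λ, z = sin φ).
The central angle between the endpoints is δ = arccos(p₁·p₂) ≈ 2.764 rad (158.4°).
Interpolate at f = 0.42 with slerp weights a = sin((1−f)δ)/sin δ ≈ 2.713, b = sin(fδ)/sin δ ≈ 2.489.
p = a·p₁ + b·p₂ ≈ (-0.563, -0.562, 0.606); φ = arcsin(p_z) ≈ 37.28°, λ = atan2(p_y, p_x) ≈ -135.02°.

≈ (37.3°N, 135.0°W)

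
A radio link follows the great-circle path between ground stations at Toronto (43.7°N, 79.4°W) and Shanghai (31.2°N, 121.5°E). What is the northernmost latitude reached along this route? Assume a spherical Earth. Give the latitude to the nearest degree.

≈ 77°N

The great circle lies in the plane with unit normal n̂ = (p₁ × p₂)/|p₁ × p₂|.
Here n̂_z ≈ -0.226; the vertex latitude is φ_max = arccos|n̂_z| ≈ 76.9°.
Check via Clairaut: cos φ_max = |cos φ₁| · sin C = cos(43.7°)·sin(18.2°) ≈ 0.226, again giving ≈ 76.9°.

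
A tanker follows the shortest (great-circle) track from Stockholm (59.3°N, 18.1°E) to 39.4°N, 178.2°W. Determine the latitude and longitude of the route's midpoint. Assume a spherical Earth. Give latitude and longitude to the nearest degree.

≈ 78°N, 155°E

Write both endpoints as unit vectors p₁, p₂ with components (cos φ cos λ, cos φ sin λ, sin φ).
The central angle between the endpoints is δ = arccos(p₁·p₂) ≈ 1.403 rad (80.4°).
Interpolate at f = 1/2 with slerp weights a = sin((1−f)δ)/sin δ ≈ 0.655, b = sin(fδ)/sin δ ≈ 0.655.
p = a·p₁ + b·p₂ ≈ (-0.188, 0.088, 0.978); φ = arcsin(p_z) ≈ 78.03°, λ = atan2(p_y, p_x) ≈ 154.92°.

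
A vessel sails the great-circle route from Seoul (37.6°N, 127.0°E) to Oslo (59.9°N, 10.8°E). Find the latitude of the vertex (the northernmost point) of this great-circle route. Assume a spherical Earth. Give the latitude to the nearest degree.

≈ 68°N

The great circle lies in the plane with unit normal n̂ = (p₁ × p₂)/|p₁ × p₂|.
Here n̂_z ≈ -0.381; the vertex latitude is φ_max = arccos|n̂_z| ≈ 67.6°.
Check via Clairaut: cos φ_max = |cos φ₁| · sin C = cos(37.6°)·sin(28.7°) ≈ 0.381, again giving ≈ 67.6°.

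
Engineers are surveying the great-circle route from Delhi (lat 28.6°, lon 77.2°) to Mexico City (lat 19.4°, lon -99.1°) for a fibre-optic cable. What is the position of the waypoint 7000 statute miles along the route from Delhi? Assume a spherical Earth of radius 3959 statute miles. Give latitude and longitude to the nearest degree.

Convert each endpoint to a unit vector on the sphere (x = cos φ cos λ, y = cos φ sin λ, z = sin φ).
The central angle between the endpoints is δ = arccos(p₁·p₂) ≈ 2.302 rad (131.9°). The total great-circle distance is δ·R ≈ 2.302 × 3959 ≈ 9112 mi, so the target fraction is f = 7000/9112 ≈ 0.768.
Interpolate at f ≈ 0.768 with slerp weights a = sin((1−f)δ)/sin δ ≈ 0.683, b = sin(fδ)/sin δ ≈ 1.317.
p = a·p₁ + b·p₂ ≈ (-0.064, -0.642, 0.764); φ = arcsin(p_z) ≈ 49.84°, λ = atan2(p_y, p_x) ≈ -95.66°.

≈ lat 50°, lon -96°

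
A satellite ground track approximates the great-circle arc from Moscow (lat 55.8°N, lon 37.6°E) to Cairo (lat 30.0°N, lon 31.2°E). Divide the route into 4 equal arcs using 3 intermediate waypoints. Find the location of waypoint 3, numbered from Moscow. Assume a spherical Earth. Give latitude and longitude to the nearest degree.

The haversine formula gives a central angle δ ≈ 0.457 rad (26.2°) between the endpoints.
Interpolate at f = 3/4 with slerp weights a = sin((1−f)δ)/sin δ ≈ 0.258, b = sin(fδ)/sin δ ≈ 0.762.
p = a·p₁ + b·p₂ ≈ (0.679, 0.430, 0.595); φ = arcsin(p_z) ≈ 36.48°, λ = atan2(p_y, p_x) ≈ 32.35°.

≈ lat 36°N, lon 32°E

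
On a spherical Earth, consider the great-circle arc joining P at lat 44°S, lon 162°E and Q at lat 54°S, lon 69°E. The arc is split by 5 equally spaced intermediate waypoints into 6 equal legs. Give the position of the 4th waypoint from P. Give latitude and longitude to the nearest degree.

≈ lat 60°S, lon 103°E

From cos δ = sin φ₁ sin φ₂ + cos φ₁ cos φ₂ cos Δλ, the central angle is δ ≈ 1.001 rad (57.3°).
Interpolate at f = 4/6 with slerp weights a = sin((1−f)δ)/sin δ ≈ 0.389, b = sin(fδ)/sin δ ≈ 0.735.
p = a·p₁ + b·p₂ ≈ (-0.111, 0.490, -0.865); φ = arcsin(p_z) ≈ -59.85°, λ = atan2(p_y, p_x) ≈ 102.80°.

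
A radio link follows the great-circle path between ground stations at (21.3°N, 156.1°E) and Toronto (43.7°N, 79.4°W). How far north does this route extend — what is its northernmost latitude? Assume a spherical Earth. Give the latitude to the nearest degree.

The great circle lies in the plane with unit normal n̂ = (p₁ × p₂)/|p₁ × p₂|.
Here n̂_z ≈ +0.560; the vertex latitude is φ_max = arccos|n̂_z| ≈ 56.0°.

≈ 56°N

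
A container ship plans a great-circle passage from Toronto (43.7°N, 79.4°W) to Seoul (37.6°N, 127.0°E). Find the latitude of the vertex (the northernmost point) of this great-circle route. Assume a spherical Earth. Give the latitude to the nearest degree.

The great circle lies in the plane with unit normal n̂ = (p₁ × p₂)/|p₁ × p₂|.
Here n̂_z ≈ -0.256; the vertex latitude is φ_max = arccos|n̂_z| ≈ 75.2°.
Check via Clairaut: cos φ_max = |cos φ₁| · sin C = cos(43.7°)·sin(20.7°) ≈ 0.256, again giving ≈ 75.2°.

≈ 75°N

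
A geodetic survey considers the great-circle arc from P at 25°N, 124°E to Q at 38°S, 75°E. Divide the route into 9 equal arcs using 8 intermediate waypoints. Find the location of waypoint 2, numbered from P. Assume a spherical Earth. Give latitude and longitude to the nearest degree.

The haversine formula gives a central angle δ ≈ 1.361 rad (78.0°) between the endpoints.
Interpolate at f = 2/9 with slerp weights a = sin((1−f)δ)/sin δ ≈ 0.891, b = sin(fδ)/sin δ ≈ 0.305.
p = a·p₁ + b·p₂ ≈ (-0.390, 0.901, 0.189); φ = arcsin(p_z) ≈ 10.90°, λ = atan2(p_y, p_x) ≈ 113.37°.

≈ 11°N, 113°E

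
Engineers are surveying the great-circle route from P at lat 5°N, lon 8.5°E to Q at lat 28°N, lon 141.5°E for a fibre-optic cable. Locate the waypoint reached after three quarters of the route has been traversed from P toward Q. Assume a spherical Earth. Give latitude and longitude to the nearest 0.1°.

Write both endpoints as unit vectors p₁, p₂ with components (cos φ cos λ, cos φ sin λ, sin φ).
The central angle between the endpoints is δ = arccos(p₁·p₂) ≈ 2.164 rad (124.0°).
Interpolate at f = 3/4 with slerp weights a = sin((1−f)δ)/sin δ ≈ 0.621, b = sin(fδ)/sin δ ≈ 1.204.
p = a·p₁ + b·p₂ ≈ (-0.220, 0.753, 0.620); φ = arcsin(p_z) ≈ 38.28°, λ = atan2(p_y, p_x) ≈ 106.30°.

≈ lat 38.3°N, lon 106.3°E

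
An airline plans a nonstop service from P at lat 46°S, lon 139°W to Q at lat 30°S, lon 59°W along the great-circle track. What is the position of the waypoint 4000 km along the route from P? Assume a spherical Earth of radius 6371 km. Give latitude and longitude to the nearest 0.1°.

≈ lat 43.8°S, lon 87.4°W

The haversine formula gives a central angle δ ≈ 1.088 rad (62.3°) between the endpoints. The total great-circle distance is δ·R ≈ 1.088 × 6371 ≈ 6933 km, so the target fraction is f = 4000/6933 ≈ 0.577.
Interpolate at f ≈ 0.577 with slerp weights a = sin((1−f)δ)/sin δ ≈ 0.502, b = sin(fδ)/sin δ ≈ 0.663.
p = a·p₁ + b·p₂ ≈ (0.033, -0.721, -0.692); φ = arcsin(p_z) ≈ -43.81°, λ = atan2(p_y, p_x) ≈ -87.39°.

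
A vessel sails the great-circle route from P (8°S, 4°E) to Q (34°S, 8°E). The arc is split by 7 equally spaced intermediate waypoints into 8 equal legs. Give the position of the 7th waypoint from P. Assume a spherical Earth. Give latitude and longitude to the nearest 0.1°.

≈ (30.8°S, 7.4°E)

Convert each endpoint to a unit vector on the sphere (x = cos φ cos λ, y = cos φ sin λ, z = sin φ).
The central angle between the endpoints is δ = arccos(p₁·p₂) ≈ 0.458 rad (26.3°).
Interpolate at f = 7/8 with slerp weights a = sin((1−f)δ)/sin δ ≈ 0.129, b = sin(fδ)/sin δ ≈ 0.882.
p = a·p₁ + b·p₂ ≈ (0.852, 0.111, -0.511); φ = arcsin(p_z) ≈ -30.76°, λ = atan2(p_y, p_x) ≈ 7.40°.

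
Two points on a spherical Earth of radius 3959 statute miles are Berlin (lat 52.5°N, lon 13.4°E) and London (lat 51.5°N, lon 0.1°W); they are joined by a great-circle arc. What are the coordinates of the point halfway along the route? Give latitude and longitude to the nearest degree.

Convert each endpoint to a unit vector on the sphere (x = cos φ cos λ, y = cos φ sin λ, z = sin φ).
The central angle between the endpoints is δ = arccos(p₁·p₂) ≈ 0.146 rad (8.4°).
Interpolate at f = 1/2 with slerp weights a = sin((1−f)δ)/sin δ ≈ 0.501, b = sin(fδ)/sin δ ≈ 0.501.
p = a·p₁ + b·p₂ ≈ (0.609, 0.070, 0.790); φ = arcsin(p_z) ≈ 52.19°, λ = atan2(p_y, p_x) ≈ 6.57°.

≈ lat 52°N, lon 7°E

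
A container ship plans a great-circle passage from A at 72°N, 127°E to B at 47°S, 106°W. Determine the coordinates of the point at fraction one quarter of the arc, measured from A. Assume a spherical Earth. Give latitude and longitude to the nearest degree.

Write both endpoints as unit vectors p₁, p₂ with components (cos φ cos λ, cos φ sin λ, sin φ).
The central angle between the endpoints is δ = arccos(p₁·p₂) ≈ 2.536 rad (145.3°).
Interpolate at f = 1/4 with slerp weights a = sin((1−f)δ)/sin δ ≈ 1.662, b = sin(fδ)/sin δ ≈ 1.041.
p = a·p₁ + b·p₂ ≈ (-0.505, -0.273, 0.819); φ = arcsin(p_z) ≈ 54.99°, λ = atan2(p_y, p_x) ≈ -151.64°.

≈ 55°N, 152°W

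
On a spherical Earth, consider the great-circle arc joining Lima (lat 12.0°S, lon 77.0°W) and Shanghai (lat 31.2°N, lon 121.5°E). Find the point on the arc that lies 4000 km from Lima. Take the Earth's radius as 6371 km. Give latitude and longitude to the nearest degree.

≈ lat 16°N, lon 100°W

Convert each endpoint to a unit vector on the sphere (x = cos φ cos λ, y = cos φ sin λ, z = sin φ).
The central angle between the endpoints is δ = arccos(p₁·p₂) ≈ 2.693 rad (154.3°). The total great-circle distance is δ·R ≈ 2.693 × 6371 ≈ 17158 km, so the target fraction is f = 4000/17158 ≈ 0.233.
Interpolate at f ≈ 0.233 with slerp weights a = sin((1−f)δ)/sin δ ≈ 2.030, b = sin(fδ)/sin δ ≈ 1.355.
p = a·p₁ + b·p₂ ≈ (-0.159, -0.947, 0.280); φ = arcsin(p_z) ≈ 16.25°, λ = atan2(p_y, p_x) ≈ -99.52°.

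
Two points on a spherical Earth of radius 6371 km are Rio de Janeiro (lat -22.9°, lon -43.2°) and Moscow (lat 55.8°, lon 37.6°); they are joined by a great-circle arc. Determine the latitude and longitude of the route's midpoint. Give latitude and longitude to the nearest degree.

≈ lat 21°, lon -14°

Convert each endpoint to a unit vector on the sphere (x = cos φ cos λ, y = cos φ sin λ, z = sin φ).
The central angle between the endpoints is δ = arccos(p₁·p₂) ≈ 1.812 rad (103.8°).
Interpolate at f = 1/2 with slerp weights a = sin((1−f)δ)/sin δ ≈ 0.811, b = sin(fδ)/sin δ ≈ 0.811.
p = a·p₁ + b·p₂ ≈ (0.905, -0.233, 0.355); φ = arcsin(p_z) ≈ 20.79°, λ = atan2(p_y, p_x) ≈ -14.44°.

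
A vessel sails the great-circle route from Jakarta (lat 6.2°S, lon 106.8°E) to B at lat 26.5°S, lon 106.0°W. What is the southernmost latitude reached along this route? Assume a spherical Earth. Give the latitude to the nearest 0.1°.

The great circle lies in the plane with unit normal n̂ = (p₁ × p₂)/|p₁ × p₂|.
Here n̂_z ≈ +0.675; the vertex latitude is φ_max = arccos|n̂_z| ≈ 47.6°.

≈ 47.6°S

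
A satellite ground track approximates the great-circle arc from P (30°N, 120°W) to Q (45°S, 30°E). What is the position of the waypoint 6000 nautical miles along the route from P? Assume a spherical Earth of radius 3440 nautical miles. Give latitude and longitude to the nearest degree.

From cos δ = sin φ₁ sin φ₂ + cos φ₁ cos φ₂ cos Δλ, the central angle is δ ≈ 2.655 rad (152.1°). The total great-circle distance is δ·R ≈ 2.655 × 3440 ≈ 9133 nmi, so the target fraction is f = 6000/9133 ≈ 0.657.
Interpolate at f ≈ 0.657 with slerp weights a = sin((1−f)δ)/sin δ ≈ 1.689, b = sin(fδ)/sin δ ≈ 2.106.
p = a·p₁ + b·p₂ ≈ (0.558, -0.522, -0.645); φ = arcsin(p_z) ≈ -40.14°, λ = atan2(p_y, p_x) ≈ -43.08°.

≈ (40°S, 43°W)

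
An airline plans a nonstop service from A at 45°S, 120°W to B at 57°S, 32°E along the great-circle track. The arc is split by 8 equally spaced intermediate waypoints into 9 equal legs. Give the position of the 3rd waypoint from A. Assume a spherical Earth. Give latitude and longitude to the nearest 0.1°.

≈ 68.4°S, 102.3°W

Convert each endpoint to a unit vector on the sphere (x = cos φ cos λ, y = cos φ sin λ, z = sin φ).
The central angle between the endpoints is δ = arccos(p₁·p₂) ≈ 1.315 rad (75.3°).
Interpolate at f = 3/9 with slerp weights a = sin((1−f)δ)/sin δ ≈ 0.794, b = sin(fδ)/sin δ ≈ 0.439.
p = a·p₁ + b·p₂ ≈ (-0.078, -0.360, -0.930); φ = arcsin(p_z) ≈ -68.39°, λ = atan2(p_y, p_x) ≈ -102.27°.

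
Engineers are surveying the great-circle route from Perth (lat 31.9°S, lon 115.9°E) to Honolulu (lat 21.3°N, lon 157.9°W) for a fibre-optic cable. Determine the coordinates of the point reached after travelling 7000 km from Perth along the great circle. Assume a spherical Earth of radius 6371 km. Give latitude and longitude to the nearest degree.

Convert each endpoint to a unit vector on the sphere (x = cos φ cos λ, y = cos φ sin λ, z = sin φ).
The central angle between the endpoints is δ = arccos(p₁·p₂) ≈ 1.711 rad (98.0°). The total great-circle distance is δ·R ≈ 1.711 × 6371 ≈ 10899 km, so the target fraction is f = 7000/10899 ≈ 0.642.
Interpolate at f ≈ 0.642 with slerp weights a = sin((1−f)δ)/sin δ ≈ 0.580, b = sin(fδ)/sin δ ≈ 0.899.
p = a·p₁ + b·p₂ ≈ (-0.992, 0.128, 0.020); φ = arcsin(p_z) ≈ 1.15°, λ = atan2(p_y, p_x) ≈ 172.65°.

≈ lat 1°N, lon 173°E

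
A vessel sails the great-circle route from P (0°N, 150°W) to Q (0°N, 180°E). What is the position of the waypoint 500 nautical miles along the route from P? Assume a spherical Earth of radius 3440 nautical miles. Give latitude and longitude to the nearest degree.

Convert each endpoint to a unit vector on the sphere (x = cos φ cos λ, y = cos φ sin λ, z = sin φ).
The central angle between the endpoints is δ = arccos(p₁·p₂) ≈ 0.524 rad (30.0°). The total great-circle distance is δ·R ≈ 0.524 × 3440 ≈ 1801 nmi, so the target fraction is f = 500/1801 ≈ 0.278.
Interpolate at f ≈ 0.278 with slerp weights a = sin((1−f)δ)/sin δ ≈ 0.739, b = sin(fδ)/sin δ ≈ 0.290.
p = a·p₁ + b·p₂ ≈ (-0.929, -0.369, 0.000); φ = arcsin(p_z) ≈ 0.00°, λ = atan2(p_y, p_x) ≈ -158.33°.

≈ (0°N, 158°W)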